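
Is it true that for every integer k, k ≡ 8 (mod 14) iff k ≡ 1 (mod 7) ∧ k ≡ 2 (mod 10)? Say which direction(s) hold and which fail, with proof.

Only the reverse direction holds.

[⇐] If k ≡ 1 (mod 7) and k ≡ 2 (mod 10), then by the Chinese remainder theorem k ≡ 22 (mod 70). Since 22 ≡ 8 (mod 14) and 14 ∣ 70, we get k ≡ 8 (mod 14).

[⇒] This fails: k = 64 gives 64 ≡ 8 (mod 14) but 64 ≡ 4 (mod 10), so the conjunction on the right does not hold.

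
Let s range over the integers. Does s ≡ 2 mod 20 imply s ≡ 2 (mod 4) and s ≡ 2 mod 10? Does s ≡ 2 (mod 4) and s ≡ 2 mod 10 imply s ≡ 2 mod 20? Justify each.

[⇒] Suppose s ≡ 2 (mod 20); write s = 20j + 2. Since 4 ∣ 20, reducing mod 4 gives s ≡ 2 (mod 4); since 10 ∣ 20, reducing mod 10 gives s ≡ 2 (mod 10).

[⇐] Conversely, if s ≡ 2 (mod 4) and s ≡ 2 (mod 10), then by the Chinese remainder theorem s ≡ 2 (mod 20). This is exactly s ≡ 2 (mod 20).

Equivalent; both directions hold.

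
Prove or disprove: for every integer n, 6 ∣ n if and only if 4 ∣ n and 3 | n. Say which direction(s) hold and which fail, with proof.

(⇒) fails; (⇐) holds.

[⇒] This fails: take n = 6. Certainly 6 ∣ 6, but 4 ∤ 6.

[⇐] Suppose 4 ∣ n and 3 ∣ n. Any common multiple of 4 and 3 is a multiple of their lcm; here gcd(4, 3) = 1, so lcm(4, 3) = 4·3 = 12, so 12 ∣ n. Since 6 ∣ 12, it follows that 6 ∣ n.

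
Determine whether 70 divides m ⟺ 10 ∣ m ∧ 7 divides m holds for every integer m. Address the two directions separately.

[⇒] If 70 ∣ m, write m = 70q. Since 70 = 7·10, m = 10·(7q), so 10 ∣ m; and since 70 = 10·7, m = 7·(10q), so 7 ∣ m.

[⇐] Suppose 10 ∣ m and 7 ∣ m. Any common multiple of 10 and 7 is a multiple of their lcm; here gcd(10, 7) = 1, so lcm(10, 7) = 10·7 = 70, so 70 ∣ m.

Equivalent; both directions hold.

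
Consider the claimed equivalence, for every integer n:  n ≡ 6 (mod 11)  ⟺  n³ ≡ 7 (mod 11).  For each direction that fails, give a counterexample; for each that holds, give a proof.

(⟹) Suppose n ≡ 6 (mod 11). Write n = 11j + 6. Then (11j + 6)³ = 1331j³ + 2178j² + 1188j + 216 = 11(121j³ + 198j² + 108j + 19) + 7, so n³ ≡ 7 (mod 11).

(⟸) Conversely, suppose n³ ≡ 7 (mod 11). The only residue r in {0, …, 10} with r³ ≡ 7 (mod 11) is r = 6, so n ≡ 6 (mod 11).

Both implications hold.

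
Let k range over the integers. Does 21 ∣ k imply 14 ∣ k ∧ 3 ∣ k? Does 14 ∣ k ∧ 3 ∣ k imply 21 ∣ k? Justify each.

(⇒) fails; (⇐) holds.

(⟹) This fails: take k = 21. Certainly 21 ∣ 21, but 14 ∤ 21.

(⟸) Suppose 14 ∣ k and 3 ∣ k. Any common multiple of 14 and 3 is a multiple of their lcm; here gcd(14, 3) = 1, so lcm(14, 3) = 14·3 = 42, so 42 ∣ k. Since 21 ∣ 42, it follows that 21 ∣ k.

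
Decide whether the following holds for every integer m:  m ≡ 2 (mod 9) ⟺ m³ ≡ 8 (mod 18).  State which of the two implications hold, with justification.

Neither implication holds.

(⟹) This fails: take m = 11. Then 11 ≡ 2 (mod 9), but 11³ = 1331 ≡ 17 (mod 18), not 8.

(⟸) This fails: take m = 8. Then 8³ = 512 ≡ 8 (mod 18), yet 8 ≡ 8 (mod 9), not 2.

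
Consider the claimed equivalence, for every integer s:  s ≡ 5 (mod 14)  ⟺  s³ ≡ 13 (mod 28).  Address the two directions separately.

(⟹) This fails: take s = 19. Then 19 ≡ 5 (mod 14), but 19³ = 6859 ≡ 27 (mod 28), not 13.

(⟸) This fails: take s = 13. Then 13³ = 2197 ≡ 13 (mod 28), yet 13 ≡ 13 (mod 14), not 5.

(⇒) fails and (⇐) fails.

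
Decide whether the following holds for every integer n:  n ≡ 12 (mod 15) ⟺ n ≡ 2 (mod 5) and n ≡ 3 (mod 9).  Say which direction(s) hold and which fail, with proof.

(⇒) This fails: n = 42 gives 42 ≡ 12 (mod 15) but 42 ≡ 6 (mod 9), so the conjunction on the right does not hold.

(⇐) Conversely, if n ≡ 2 (mod 5) and n ≡ 3 (mod 9), then by the Chinese remainder theorem n ≡ 12 (mod 45). Since 12 ≡ 12 (mod 15) and 15 ∣ 45, we get n ≡ 12 (mod 15).

Only the converse holds.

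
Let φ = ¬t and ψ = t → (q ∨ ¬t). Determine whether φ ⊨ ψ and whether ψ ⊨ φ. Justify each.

[⇐] This fails. Under t = T, q = T, the left side is false but the right side is true.

[⇒] Assume the antecedent. If t is true, the antecedent cannot hold. If t is false, t → (q ∨ ¬t) reduces to true regardless of the other variables. Either way t → (q ∨ ¬t) holds.

Only the forward direction holds.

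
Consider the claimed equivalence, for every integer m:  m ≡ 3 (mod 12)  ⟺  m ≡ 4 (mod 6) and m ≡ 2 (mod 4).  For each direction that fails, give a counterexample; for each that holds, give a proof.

Neither implication holds.

(→) This fails: m = 3 gives 3 ≡ 3 (mod 12) but 3 ≡ 3 (mod 6), so the conjunction on the right does not hold.

(←) This fails: m = 10 satisfies both congruences on the right (10 ≡ 4 mod 6 and 10 ≡ 2 mod 4) yet 10 ≡ 10 (mod 12), not 3.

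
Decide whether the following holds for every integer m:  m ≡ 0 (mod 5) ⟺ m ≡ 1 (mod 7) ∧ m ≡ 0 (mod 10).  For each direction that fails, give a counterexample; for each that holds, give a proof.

Only the converse holds.

[⇒] This fails: m = 0 gives 0 ≡ 0 (mod 5) but 0 ≡ 0 (mod 7), so the conjunction on the right does not hold.

[⇐] Conversely, if m ≡ 1 (mod 7) and m ≡ 0 (mod 10), then by the Chinese remainder theorem m ≡ 50 (mod 70). Since 50 ≡ 0 (mod 5) and 5 ∣ 70, we get m ≡ 0 (mod 5).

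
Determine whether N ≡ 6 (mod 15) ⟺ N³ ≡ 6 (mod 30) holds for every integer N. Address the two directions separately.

[⇒] This fails: take N = 21. Then 21 ≡ 6 (mod 15), but 21³ = 9261 ≡ 21 (mod 30), not 6.

[⇐] Conversely, the residues r modulo 30 with r³ ≡ 6 (mod 30) are exactly {6}, and each is ≡ 6 (mod 15).

The forward direction fails; the converse holds.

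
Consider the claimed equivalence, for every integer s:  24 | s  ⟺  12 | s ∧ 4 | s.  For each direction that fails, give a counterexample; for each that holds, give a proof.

(→) If 24 ∣ s, write s = 24q. Since 24 = 2·12, s = 12·(2q), so 12 ∣ s; and since 24 = 6·4, s = 4·(6q), so 4 ∣ s.

(←) This fails: take s = 12. Both 12 ∣ 12 and 4 ∣ 12, yet 12 is not a multiple of 24 (since 12 = 0·24 + 12), so 24 ∤ 12.

Not equivalent: only (⇒) holds.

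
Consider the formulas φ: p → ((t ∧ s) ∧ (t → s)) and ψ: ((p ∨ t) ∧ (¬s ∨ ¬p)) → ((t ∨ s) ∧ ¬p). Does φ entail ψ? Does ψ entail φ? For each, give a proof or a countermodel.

Only the forward implication holds.

Forward direction. Assume the antecedent. If s is true, the consequent reduces to true regardless of the other variables. If s is false, the antecedent forces (s = F, t = F, p = F) or (s = F, t = T, p = F), and the consequent holds there. Either way the consequent holds.

Converse. This fails. Under s = T, t = F, p = T, the left side is false but the right side is true.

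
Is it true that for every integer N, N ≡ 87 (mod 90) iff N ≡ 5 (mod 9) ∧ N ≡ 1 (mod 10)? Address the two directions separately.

(⇒) This fails: N = 87 gives 87 ≡ 87 (mod 90) but 87 ≡ 6 (mod 9), so the conjunction on the right does not hold.

(⇐) This fails: N = 41 satisfies both congruences on the right (41 ≡ 5 mod 9 and 41 ≡ 1 mod 10) yet 41 ≡ 41 (mod 90), not 87.

Both directions fail.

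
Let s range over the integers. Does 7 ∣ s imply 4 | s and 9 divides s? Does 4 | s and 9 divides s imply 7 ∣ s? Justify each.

(⇒) This fails: take s = 7. Certainly 7 ∣ 7, but 4 ∤ 7.

(⇐) This fails: take s = 36. Both 4 ∣ 36 and 9 ∣ 36, yet 36 is not a multiple of 7 (since 36 = 5·7 + 1), so 7 ∤ 36.

(⇒) fails and (⇐) fails.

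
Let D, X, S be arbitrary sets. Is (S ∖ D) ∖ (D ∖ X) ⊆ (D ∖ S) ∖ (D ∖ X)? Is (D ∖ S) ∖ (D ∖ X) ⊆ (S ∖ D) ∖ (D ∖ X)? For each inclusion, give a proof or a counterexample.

Forward inclusion. This inclusion fails. Take D = ∅, X = ∅, S = {1}; then 1 ∈ (S ∖ D) ∖ (D ∖ X) but 1 ∉ (D ∖ S) ∖ (D ∖ X).

Reverse inclusion. This inclusion fails. Take D = {1}, X = {1}, S = ∅; then 1 ∈ (D ∖ S) ∖ (D ∖ X) but 1 ∉ (S ∖ D) ∖ (D ∖ X).

Neither inclusion holds.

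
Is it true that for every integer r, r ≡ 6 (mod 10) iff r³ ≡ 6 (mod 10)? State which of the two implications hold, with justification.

Equivalent; both directions hold.

Forward direction. Suppose r ≡ 6 (mod 10). Write r = 10j + 6. Then (10j + 6)³ = 1000j³ + 1800j² + 1080j + 216 = 10(100j³ + 180j² + 108j + 21) + 6, so r³ ≡ 6 (mod 10).

Converse. Suppose r³ ≡ 6 (mod 10). The only residue r in {0, …, 9} with r³ ≡ 6 (mod 10) is r = 6, so r ≡ 6 (mod 10).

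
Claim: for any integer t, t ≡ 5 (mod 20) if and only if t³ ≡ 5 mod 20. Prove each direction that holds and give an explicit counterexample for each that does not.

(⟹) Suppose t ≡ 5 (mod 20). Write t = 20j + 5. Then (20j + 5)³ = 8000j³ + 6000j² + 1500j + 125 = 20(400j³ + 300j² + 75j + 6) + 5, so t³ ≡ 5 (mod 20).

(⟸) Conversely, suppose t³ ≡ 5 (mod 20). The only residue r in {0, …, 19} with r³ ≡ 5 (mod 20) is r = 5, so t ≡ 5 (mod 20).

Equivalent; both directions hold.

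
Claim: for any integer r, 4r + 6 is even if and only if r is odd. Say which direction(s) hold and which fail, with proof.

Only the reverse direction holds.

[⇐] Suppose r is odd. Since 4 is even, 4r is even for every r, so 4r + 6 has the same parity as 6, which is even. Hence 4r + 6 is even.

[⇒] This fails: take r = 4. Then 4r + 6 = 22, which is even, yet r = 4 is even, not odd.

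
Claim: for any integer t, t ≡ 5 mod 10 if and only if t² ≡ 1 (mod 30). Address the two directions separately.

Forward direction. This fails: take t = 5. Then 5 ≡ 5 (mod 10), but 5² = 25 ≡ 25 (mod 30), not 1.

Converse. This fails: take t = 1. Then 1² = 1 ≡ 1 (mod 30), yet 1 ≡ 1 (mod 10), not 5.

Neither implication holds.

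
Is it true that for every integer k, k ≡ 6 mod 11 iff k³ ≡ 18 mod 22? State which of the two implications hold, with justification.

Only the reverse direction holds.

Forward direction. This fails: take k = 17. Then 17 ≡ 6 (mod 11), but 17³ = 4913 ≡ 7 (mod 22), not 18.

Converse. The residues r modulo 22 with r³ ≡ 18 (mod 22) are exactly {6}, and each is ≡ 6 (mod 11).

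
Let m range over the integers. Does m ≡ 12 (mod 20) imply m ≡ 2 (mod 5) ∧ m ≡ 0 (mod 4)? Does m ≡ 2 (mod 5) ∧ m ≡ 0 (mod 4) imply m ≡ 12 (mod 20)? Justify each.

Converse. If m ≡ 2 (mod 5) and m ≡ 0 (mod 4), then by the Chinese remainder theorem m ≡ 12 (mod 20). This is exactly m ≡ 12 (mod 20).

Forward direction. Suppose m ≡ 12 (mod 20); write m = 20j + 12. Since 5 ∣ 20, reducing mod 5 gives m ≡ 12 ≡ 2 (mod 5); since 4 ∣ 20, reducing mod 4 gives m ≡ 12 ≡ 0 (mod 4).

The biconditional holds.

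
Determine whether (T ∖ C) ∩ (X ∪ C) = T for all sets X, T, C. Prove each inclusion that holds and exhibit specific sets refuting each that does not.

Only the forward inclusion holds.

(⊆) Let x ∈ (T ∖ C) ∩ (X ∪ C). Then x ∈ X ∩ T and x ∉ C, from which x ∈ T.

(⊇) This inclusion fails. Take X = ∅, T = {1}, C = ∅; then 1 ∈ T but 1 ∉ (T ∖ C) ∩ (X ∪ C).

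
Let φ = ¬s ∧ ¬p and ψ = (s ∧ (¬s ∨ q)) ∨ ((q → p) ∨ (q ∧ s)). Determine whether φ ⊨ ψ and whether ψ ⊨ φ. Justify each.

(→) This fails. Under q = T, s = F, p = F, the left side is true but the right side is false.

(←) This fails. Under q = F, s = T, p = F, the left side is false but the right side is true.

(⇒) fails and (⇐) fails.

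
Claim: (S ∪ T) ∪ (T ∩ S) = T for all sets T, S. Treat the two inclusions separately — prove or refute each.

(⟹) This inclusion fails. Take T = ∅, S = {1}; then 1 ∈ (S ∪ T) ∪ (T ∩ S) but 1 ∉ T.

(⟸) Let x ∈ T. Then either x ∈ T and x ∉ S; or x ∈ T ∩ S. In each case x ∈ (S ∪ T) ∪ (T ∩ S), so T ⊆ (S ∪ T) ∪ (T ∩ S).

Only the reverse inclusion holds.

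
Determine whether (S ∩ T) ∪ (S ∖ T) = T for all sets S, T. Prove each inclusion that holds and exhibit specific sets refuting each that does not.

Both inclusions fail.

Forward inclusion. This inclusion fails. Take S = {1}, T = ∅; then 1 ∈ (S ∩ T) ∪ (S ∖ T) but 1 ∉ T.

Reverse inclusion. This inclusion fails. Take S = ∅, T = {1}; then 1 ∈ T but 1 ∉ (S ∩ T) ∪ (S ∖ T).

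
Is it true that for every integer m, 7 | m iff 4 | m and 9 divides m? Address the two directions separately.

(⇒) This fails: take m = 7. Certainly 7 ∣ 7, but 4 ∤ 7.

(⇐) This fails: take m = 36. Both 4 ∣ 36 and 9 ∣ 36, yet 36 is not a multiple of 7 (since 36 = 5·7 + 1), so 7 ∤ 36.

Neither direction holds.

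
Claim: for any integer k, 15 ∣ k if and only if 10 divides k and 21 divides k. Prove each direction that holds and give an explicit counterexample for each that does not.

(⇒) This fails: take k = 15. Certainly 15 ∣ 15, but 10 ∤ 15.

(⇐) Suppose 10 ∣ k and 21 ∣ k. Any common multiple of 10 and 21 is a multiple of their lcm; here gcd(10, 21) = 1, so lcm(10, 21) = 10·21 = 210, so 210 ∣ k. Since 15 ∣ 210, it follows that 15 ∣ k.

Only the converse holds.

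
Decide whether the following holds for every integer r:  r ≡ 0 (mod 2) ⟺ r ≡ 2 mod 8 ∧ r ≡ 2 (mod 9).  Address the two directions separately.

(⇒) This fails: r = 0 gives 0 ≡ 0 (mod 2) but 0 ≡ 0 (mod 8), so the conjunction on the right does not hold.

(⇐) Conversely, if r ≡ 2 (mod 8) and r ≡ 2 (mod 9), then by the Chinese remainder theorem r ≡ 2 (mod 72). Since 2 ≡ 0 (mod 2) and 2 ∣ 72, we get r ≡ 0 (mod 2).

Only the converse holds.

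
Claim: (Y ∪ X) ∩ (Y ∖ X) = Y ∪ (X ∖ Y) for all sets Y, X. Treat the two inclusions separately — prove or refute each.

Only the forward inclusion holds.

(⟸) This inclusion fails. Take Y = ∅, X = {1}; then 1 ∈ Y ∪ (X ∖ Y) but 1 ∉ (Y ∪ X) ∩ (Y ∖ X).

(⟹) Let x ∈ (Y ∪ X) ∩ (Y ∖ X). Then x ∈ Y and x ∉ X, from which x ∈ Y ∪ (X ∖ Y).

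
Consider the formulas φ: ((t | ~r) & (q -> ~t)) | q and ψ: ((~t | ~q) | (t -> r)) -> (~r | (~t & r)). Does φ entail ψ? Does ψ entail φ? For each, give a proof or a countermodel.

(⇒) fails and (⇐) fails.

Forward direction. This fails. Under r = T, q = F, t = T, the left side is true but the right side is false.

Converse. This fails. Under r = T, q = F, t = F, the left side is false but the right side is true.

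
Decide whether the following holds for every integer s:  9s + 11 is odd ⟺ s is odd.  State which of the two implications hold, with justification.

(⟹) This fails: s = 4 gives 9s + 11 = 47, which is odd, but 4 is even, not odd.

(⟸) This also fails: s = 7 is odd, but 9s + 11 = 74 is even, not odd.

Neither direction holds.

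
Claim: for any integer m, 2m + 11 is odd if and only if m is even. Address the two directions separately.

Forward direction. This fails: take m = 5. Then 2m + 11 = 21, which is odd, yet m = 5 is odd, not even.

Converse. Suppose m is even. Since 2 is even, 2m is even for every m, so 2m + 11 has the same parity as 11, which is odd. Hence 2m + 11 is odd.

Only the converse holds.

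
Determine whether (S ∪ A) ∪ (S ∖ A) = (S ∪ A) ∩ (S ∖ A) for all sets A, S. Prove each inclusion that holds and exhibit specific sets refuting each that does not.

Only the reverse inclusion holds.

Forward inclusion. This inclusion fails. Take A = {1}, S = ∅; then 1 ∈ (S ∪ A) ∪ (S ∖ A) but 1 ∉ (S ∪ A) ∩ (S ∖ A).

Reverse inclusion. Let x ∈ (S ∪ A) ∩ (S ∖ A). Then x ∈ S and x ∉ A, from which x ∈ (S ∪ A) ∪ (S ∖ A).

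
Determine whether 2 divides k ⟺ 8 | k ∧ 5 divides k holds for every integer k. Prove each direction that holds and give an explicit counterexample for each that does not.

Not equivalent: only (⇐) holds.

(←) Suppose 8 ∣ k and 5 ∣ k. Any common multiple of 8 and 5 is a multiple of their lcm; here gcd(8, 5) = 1, so lcm(8, 5) = 8·5 = 40, so 40 ∣ k. Since 2 ∣ 40, it follows that 2 ∣ k.

(→) This fails: take k = 2. Certainly 2 ∣ 2, but 8 ∤ 2.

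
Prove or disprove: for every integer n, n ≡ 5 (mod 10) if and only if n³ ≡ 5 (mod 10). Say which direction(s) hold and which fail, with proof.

Forward direction. Suppose n ≡ 5 (mod 10). Write n = 10j + 5. Then (10j + 5)³ = 1000j³ + 1500j² + 750j + 125 = 10(100j³ + 150j² + 75j + 12) + 5, so n³ ≡ 5 (mod 10).

Converse. Suppose n³ ≡ 5 (mod 10). The only residue r in {0, …, 9} with r³ ≡ 5 (mod 10) is r = 5, so n ≡ 5 (mod 10).

Equivalent; both directions hold.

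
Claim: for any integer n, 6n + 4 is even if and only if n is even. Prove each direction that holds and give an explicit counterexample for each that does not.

The forward direction fails; the converse holds.

(⇒) This fails: take n = 7. Then 6n + 4 = 46, which is even, yet n = 7 is odd, not even.

(⇐) Suppose n is even. Since 6 is even, 6n is even for every n, so 6n + 4 has the same parity as 4, which is even. Hence 6n + 4 is even.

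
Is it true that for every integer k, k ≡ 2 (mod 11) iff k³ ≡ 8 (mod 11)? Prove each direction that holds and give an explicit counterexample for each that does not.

Both directions hold.

(⟸) Suppose k³ ≡ 8 (mod 11). The only residue r in {0, …, 10} with r³ ≡ 8 (mod 11) is r = 2, so k ≡ 2 (mod 11).

(⟹) Suppose k ≡ 2 (mod 11). Write k = 11j + 2. Then (11j + 2)³ = 1331j³ + 726j² + 132j + 8 = 11(121j³ + 66j² + 12j) + 8, so k³ ≡ 8 (mod 11).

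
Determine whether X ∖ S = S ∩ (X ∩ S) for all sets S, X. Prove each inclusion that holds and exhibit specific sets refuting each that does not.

Both inclusions fail.

(⊆) This inclusion fails. Take S = ∅, X = {1}; then 1 ∈ X ∖ S but 1 ∉ S ∩ (X ∩ S).

(⊇) This inclusion fails. Take S = {1}, X = {1}; then 1 ∈ S ∩ (X ∩ S) but 1 ∉ X ∖ S.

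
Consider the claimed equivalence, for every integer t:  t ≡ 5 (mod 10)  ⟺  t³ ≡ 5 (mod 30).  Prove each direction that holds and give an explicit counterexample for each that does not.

(⇒) fails; (⇐) holds.

(←) The residues r modulo 30 with r³ ≡ 5 (mod 30) are exactly {5}, and each is ≡ 5 (mod 10).

(→) This fails: take t = 15. Then 15 ≡ 5 (mod 10), but 15³ = 3375 ≡ 15 (mod 30), not 5.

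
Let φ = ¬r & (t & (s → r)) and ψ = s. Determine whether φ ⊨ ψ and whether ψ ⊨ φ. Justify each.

Forward direction. This fails. Under r = F, t = T, s = F, the left side is true but the right side is false.

Converse. This fails. Under r = F, t = F, s = T, the left side is false but the right side is true.

Neither direction holds.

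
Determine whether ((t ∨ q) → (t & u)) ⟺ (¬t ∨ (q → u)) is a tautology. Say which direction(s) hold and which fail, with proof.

Only the forward implication holds.

[⇐] This fails. Under q = T, t = F, u = F, the left side is false but the right side is true.

[⇒] Assume the antecedent. If q is true, the antecedent forces (q = T, t = T, u = T), and ¬t ∨ (q → u) holds there. If q is false, ¬t ∨ (q → u) reduces to true regardless of the other variables. Either way ¬t ∨ (q → u) holds.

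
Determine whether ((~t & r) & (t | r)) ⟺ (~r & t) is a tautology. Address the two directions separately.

(⇒) This fails. Under r = T, t = F, the left side is true but the right side is false.

(⇐) This fails. Under r = F, t = T, the left side is false but the right side is true.

Both directions fail.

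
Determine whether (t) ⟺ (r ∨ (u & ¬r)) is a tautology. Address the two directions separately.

Both directions fail.

[⇒] This fails. Under r = F, t = T, u = F, the left side is true but the right side is false.

[⇐] This fails. Under r = T, t = F, u = F, the left side is false but the right side is true.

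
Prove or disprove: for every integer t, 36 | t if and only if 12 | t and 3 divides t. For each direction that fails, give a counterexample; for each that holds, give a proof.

(⟸) This fails: take t = 12. Both 12 ∣ 12 and 3 ∣ 12, yet 12 is not a multiple of 36 (since 12 = 0·36 + 12), so 36 ∤ 12.

(⟹) If 36 ∣ t, write t = 36q. Since 36 = 3·12, t = 12·(3q), so 12 ∣ t; and since 36 = 12·3, t = 3·(12q), so 3 ∣ t.

Not equivalent: only (⇒) holds.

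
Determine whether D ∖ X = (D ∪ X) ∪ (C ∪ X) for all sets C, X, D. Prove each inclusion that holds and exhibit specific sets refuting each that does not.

(⟸) This inclusion fails. Take C = {1}, X = ∅, D = ∅; then 1 ∈ (D ∪ X) ∪ (C ∪ X) but 1 ∉ D ∖ X.

(⟹) Let x ∈ D ∖ X. Then either x ∈ D and x ∉ C, X; or x ∈ C ∩ D and x ∉ X. In each case x ∈ (D ∪ X) ∪ (C ∪ X), so D ∖ X ⊆ (D ∪ X) ∪ (C ∪ X).

(⊆) holds; (⊇) fails.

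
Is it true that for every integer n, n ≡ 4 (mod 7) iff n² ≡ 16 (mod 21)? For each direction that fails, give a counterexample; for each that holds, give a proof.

Neither direction holds.

[⇒] This fails: take n = 18. Then 18 ≡ 4 (mod 7), but 18² = 324 ≡ 9 (mod 21), not 16.

[⇐] This fails: take n = 10. Then 10² = 100 ≡ 16 (mod 21), yet 10 ≡ 3 (mod 7), not 4.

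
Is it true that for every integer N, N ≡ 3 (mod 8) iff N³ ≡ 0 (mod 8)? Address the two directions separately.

(→) This fails: take N = 3. Then 3 ≡ 3 (mod 8), but 3³ = 27 ≡ 3 (mod 8), not 0.

(←) This fails: take N = 0. Then 0³ = 0 ≡ 0 (mod 8), yet 0 ≡ 0 (mod 8), not 3.

(⇒) fails and (⇐) fails.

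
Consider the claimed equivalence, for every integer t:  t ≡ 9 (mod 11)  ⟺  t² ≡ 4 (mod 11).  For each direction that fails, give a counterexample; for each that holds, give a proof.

Not equivalent: only (⇒) holds.

Forward direction. Suppose t ≡ 9 (mod 11). Write t = 11j + 9. Then (11j + 9)² = 121j² + 198j + 81 = 11(11j² + 18j + 7) + 4, so t² ≡ 4 (mod 11).

Converse. This fails: take t = 2. Then 2² = 4 ≡ 4 (mod 11), yet 2 ≡ 2 (mod 11), not 9.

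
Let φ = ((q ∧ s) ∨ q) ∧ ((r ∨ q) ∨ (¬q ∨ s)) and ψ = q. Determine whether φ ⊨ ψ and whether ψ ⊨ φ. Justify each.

(⇐) Assume the antecedent. If q is true, the consequent reduces to true regardless of the other variables. If q is false, the antecedent cannot hold. Either way the consequent holds.

(⇒) Assume the antecedent. If q is true, q reduces to true regardless of the other variables. If q is false, the antecedent cannot hold. Either way q holds.

Both directions hold.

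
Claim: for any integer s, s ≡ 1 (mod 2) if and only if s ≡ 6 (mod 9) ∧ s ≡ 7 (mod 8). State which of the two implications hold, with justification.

[⇒] This fails: s = 1 gives 1 ≡ 1 (mod 2) but 1 ≡ 1 (mod 9), so the conjunction on the right does not hold.

[⇐] Conversely, if s ≡ 6 (mod 9) and s ≡ 7 (mod 8), then by the Chinese remainder theorem s ≡ 15 (mod 72). Since 15 ≡ 1 (mod 2) and 2 ∣ 72, we get s ≡ 1 (mod 2).

Not equivalent: only (⇐) holds.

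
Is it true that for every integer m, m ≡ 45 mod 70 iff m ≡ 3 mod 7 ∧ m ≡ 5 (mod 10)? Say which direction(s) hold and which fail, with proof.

The biconditional holds.

(←) If m ≡ 3 (mod 7) and m ≡ 5 (mod 10), then by the Chinese remainder theorem m ≡ 45 (mod 70). This is exactly m ≡ 45 (mod 70).

(→) Suppose m ≡ 45 (mod 70); write m = 70j + 45. Since 7 ∣ 70, reducing mod 7 gives m ≡ 45 ≡ 3 (mod 7); since 10 ∣ 70, reducing mod 10 gives m ≡ 45 ≡ 5 (mod 10).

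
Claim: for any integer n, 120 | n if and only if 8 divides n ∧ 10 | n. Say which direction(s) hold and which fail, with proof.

Only the forward implication holds.

(⟹) If 120 ∣ n, write n = 120q. Since 120 = 15·8, n = 8·(15q), so 8 ∣ n; and since 120 = 12·10, n = 10·(12q), so 10 ∣ n.

(⟸) This fails: take n = 40. Both 8 ∣ 40 and 10 ∣ 40, yet 40 is not a multiple of 120 (since 40 = 0·120 + 40), so 120 ∤ 40.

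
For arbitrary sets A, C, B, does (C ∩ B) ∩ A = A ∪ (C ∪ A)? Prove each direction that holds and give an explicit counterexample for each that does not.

Reverse inclusion. This inclusion fails. Take A = {1}, C = ∅, B = ∅; then 1 ∈ A ∪ (C ∪ A) but 1 ∉ (C ∩ B) ∩ A.

Forward inclusion. Let x ∈ (C ∩ B) ∩ A. Then x ∈ A ∩ C ∩ B, from which x ∈ A ∪ (C ∪ A).

The sets are not equal: only the forward inclusion holds.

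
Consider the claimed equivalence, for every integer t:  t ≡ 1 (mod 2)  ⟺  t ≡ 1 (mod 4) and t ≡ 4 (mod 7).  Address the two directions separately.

Forward direction. This fails: t = 1 gives 1 ≡ 1 (mod 2) but 1 ≡ 1 (mod 7), so the conjunction on the right does not hold.

Converse. If t ≡ 1 (mod 4) and t ≡ 4 (mod 7), then by the Chinese remainder theorem t ≡ 25 (mod 28). Since 25 ≡ 1 (mod 2) and 2 ∣ 28, we get t ≡ 1 (mod 2).

Only the reverse direction holds.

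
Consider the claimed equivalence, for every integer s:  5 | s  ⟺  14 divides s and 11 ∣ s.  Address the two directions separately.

Forward direction. This fails: take s = 5. Certainly 5 ∣ 5, but 14 ∤ 5.

Converse. This fails: take s = 154. Both 14 ∣ 154 and 11 ∣ 154, yet 154 is not a multiple of 5 (since 154 = 30·5 + 4), so 5 ∤ 154.

Both directions fail.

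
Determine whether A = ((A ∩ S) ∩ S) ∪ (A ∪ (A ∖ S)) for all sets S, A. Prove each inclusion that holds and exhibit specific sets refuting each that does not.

Both inclusions hold.

(⟹) Let x ∈ A. Then either x ∈ A and x ∉ S; or x ∈ S ∩ A. In each case x ∈ ((A ∩ S) ∩ S) ∪ (A ∪ (A ∖ S)), so A ⊆ ((A ∩ S) ∩ S) ∪ (A ∪ (A ∖ S)).

(⟸) Let x ∈ ((A ∩ S) ∩ S) ∪ (A ∪ (A ∖ S)). Then either x ∈ A and x ∉ S; or x ∈ S ∩ A. In each case x ∈ A, so ((A ∩ S) ∩ S) ∪ (A ∪ (A ∖ S)) ⊆ A.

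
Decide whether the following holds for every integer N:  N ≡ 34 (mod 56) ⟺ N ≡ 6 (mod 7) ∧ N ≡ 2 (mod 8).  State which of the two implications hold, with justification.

(→) Suppose N ≡ 34 (mod 56); write N = 56j + 34. Since 7 ∣ 56, reducing mod 7 gives N ≡ 34 ≡ 6 (mod 7); since 8 ∣ 56, reducing mod 8 gives N ≡ 34 ≡ 2 (mod 8).

(←) Conversely, if N ≡ 6 (mod 7) and N ≡ 2 (mod 8), then by the Chinese remainder theorem N ≡ 34 (mod 56). This is exactly N ≡ 34 (mod 56).

Both directions hold.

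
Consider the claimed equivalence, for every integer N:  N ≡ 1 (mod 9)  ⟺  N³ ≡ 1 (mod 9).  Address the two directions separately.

Forward direction. Suppose N ≡ 1 (mod 9). Write N = 9j + 1. Then (9j + 1)³ = 729j³ + 243j² + 27j + 1 = 9(81j³ + 27j² + 3j) + 1, so N³ ≡ 1 (mod 9).

Converse. This fails: take N = 4. Then 4³ = 64 ≡ 1 (mod 9), yet 4 ≡ 4 (mod 9), not 1.

Only the forward implication holds.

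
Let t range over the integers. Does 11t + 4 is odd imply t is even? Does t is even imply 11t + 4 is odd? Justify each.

Neither direction holds.

(⟹) This fails: t = 5 gives 11t + 4 = 59, which is odd, but 5 is odd, not even.

(⟸) This also fails: t = 2 is even, but 11t + 4 = 26 is even, not odd.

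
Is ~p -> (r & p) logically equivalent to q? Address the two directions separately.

(⇒) This fails. Under q = F, r = F, p = T, the left side is true but the right side is false.

(⇐) This fails. Under q = T, r = F, p = F, the left side is false but the right side is true.

Neither implication holds.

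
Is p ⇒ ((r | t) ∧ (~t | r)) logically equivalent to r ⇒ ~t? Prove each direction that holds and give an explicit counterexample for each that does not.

(⇒) This fails. Under t = T, p = F, r = T, the left side is true but the right side is false.

(⇐) This fails. Under t = F, p = T, r = F, the left side is false but the right side is true.

(⇒) fails and (⇐) fails.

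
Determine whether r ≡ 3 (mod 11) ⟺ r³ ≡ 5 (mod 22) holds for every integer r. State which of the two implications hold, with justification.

(→) This fails: take r = 14. Then 14 ≡ 3 (mod 11), but 14³ = 2744 ≡ 16 (mod 22), not 5.

(←) Conversely, the residues r modulo 22 with r³ ≡ 5 (mod 22) are exactly {3}, and each is ≡ 3 (mod 11).

(⇒) fails; (⇐) holds.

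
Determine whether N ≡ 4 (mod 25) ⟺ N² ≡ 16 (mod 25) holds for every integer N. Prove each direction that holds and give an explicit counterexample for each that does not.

Not equivalent: only (⇒) holds.

(⟸) This fails: take N = 21. Then 21² = 441 ≡ 16 (mod 25), yet 21 ≡ 21 (mod 25), not 4.

(⟹) Suppose N ≡ 4 (mod 25). Write N = 25j + 4. Then (25j + 4)² = 625j² + 200j + 16 = 25(25j² + 8j) + 16, so N² ≡ 16 (mod 25).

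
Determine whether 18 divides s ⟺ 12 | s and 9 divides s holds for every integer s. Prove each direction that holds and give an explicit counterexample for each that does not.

(⇒) fails; (⇐) holds.

[⇒] This fails: take s = 18. Certainly 18 ∣ 18, but 12 ∤ 18.

[⇐] Suppose 12 ∣ s and 9 ∣ s. Any common multiple of 12 and 9 is a multiple of their lcm; here lcm(12, 9) = 12·9/gcd(12, 9) = 108/3 = 36, so 36 ∣ s. Since 18 ∣ 36, it follows that 18 ∣ s.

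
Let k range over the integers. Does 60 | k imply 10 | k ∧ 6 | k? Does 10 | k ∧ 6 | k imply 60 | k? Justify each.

Only the forward implication holds.

[⇐] This fails: take k = 30. Both 10 ∣ 30 and 6 ∣ 30, yet 30 is not a multiple of 60 (since 30 = 0·60 + 30), so 60 ∤ 30.

[⇒] If 60 ∣ k, write k = 60q. Since 60 = 6·10, k = 10·(6q), so 10 ∣ k; and since 60 = 10·6, k = 6·(10q), so 6 ∣ k.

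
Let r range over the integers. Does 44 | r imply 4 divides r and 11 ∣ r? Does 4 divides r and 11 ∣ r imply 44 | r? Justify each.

Both implications hold.

(⟹) If 44 ∣ r, write r = 44q. Since 44 = 11·4, r = 4·(11q), so 4 ∣ r; and since 44 = 4·11, r = 11·(4q), so 11 ∣ r.

(⟸) Suppose 4 ∣ r and 11 ∣ r. Any common multiple of 4 and 11 is a multiple of their lcm; here gcd(4, 11) = 1, so lcm(4, 11) = 4·11 = 44, so 44 ∣ r.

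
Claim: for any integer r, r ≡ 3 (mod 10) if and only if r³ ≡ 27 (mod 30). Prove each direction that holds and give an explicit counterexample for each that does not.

Not equivalent: only (⇐) holds.

(⟹) This fails: take r = 13. Then 13 ≡ 3 (mod 10), but 13³ = 2197 ≡ 7 (mod 30), not 27.

(⟸) Conversely, the residues r modulo 30 with r³ ≡ 27 (mod 30) are exactly {3}, and each is ≡ 3 (mod 10).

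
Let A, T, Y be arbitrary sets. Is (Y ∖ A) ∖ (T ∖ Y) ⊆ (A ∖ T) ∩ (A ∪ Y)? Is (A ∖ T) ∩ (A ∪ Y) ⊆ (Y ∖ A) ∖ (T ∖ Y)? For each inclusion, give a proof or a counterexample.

Forward inclusion. This inclusion fails. Take A = ∅, T = ∅, Y = {1}; then 1 ∈ (Y ∖ A) ∖ (T ∖ Y) but 1 ∉ (A ∖ T) ∩ (A ∪ Y).

Reverse inclusion. This inclusion fails. Take A = {1}, T = ∅, Y = ∅; then 1 ∈ (A ∖ T) ∩ (A ∪ Y) but 1 ∉ (Y ∖ A) ∖ (T ∖ Y).

Both inclusions fail.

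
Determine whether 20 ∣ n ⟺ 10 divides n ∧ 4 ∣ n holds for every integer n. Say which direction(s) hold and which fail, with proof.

The biconditional holds.

(→) If 20 ∣ n, write n = 20q. Since 20 = 2·10, n = 10·(2q), so 10 ∣ n; and since 20 = 5·4, n = 4·(5q), so 4 ∣ n.

(←) Suppose 10 ∣ n and 4 ∣ n. Any common multiple of 10 and 4 is a multiple of their lcm; here lcm(10, 4) = 10·4/gcd(10, 4) = 40/2 = 20, so 20 ∣ n.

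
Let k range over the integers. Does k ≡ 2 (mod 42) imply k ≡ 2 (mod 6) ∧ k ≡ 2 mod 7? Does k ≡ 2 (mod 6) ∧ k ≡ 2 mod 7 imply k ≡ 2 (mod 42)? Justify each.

[⇒] Suppose k ≡ 2 (mod 42); write k = 42j + 2. Since 6 ∣ 42, reducing mod 6 gives k ≡ 2 (mod 6); since 7 ∣ 42, reducing mod 7 gives k ≡ 2 (mod 7).

[⇐] Conversely, if k ≡ 2 (mod 6) and k ≡ 2 (mod 7), then by the Chinese remainder theorem k ≡ 2 (mod 42). This is exactly k ≡ 2 (mod 42).

Both directions hold.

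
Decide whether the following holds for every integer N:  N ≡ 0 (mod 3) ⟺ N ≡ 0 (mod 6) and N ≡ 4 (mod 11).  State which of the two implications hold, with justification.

(⇒) fails; (⇐) holds.

[⇒] This fails: N = 0 gives 0 ≡ 0 (mod 3) but 0 ≡ 0 (mod 11), so the conjunction on the right does not hold.

[⇐] Conversely, if N ≡ 0 (mod 6) and N ≡ 4 (mod 11), then by the Chinese remainder theorem N ≡ 48 (mod 66). Since 48 ≡ 0 (mod 3) and 3 ∣ 66, we get N ≡ 0 (mod 3).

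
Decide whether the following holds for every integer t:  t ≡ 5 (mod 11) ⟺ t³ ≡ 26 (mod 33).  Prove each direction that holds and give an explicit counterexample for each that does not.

The forward direction fails; the converse holds.

(→) This fails: take t = 16. Then 16 ≡ 5 (mod 11), but 16³ = 4096 ≡ 4 (mod 33), not 26.

(←) Conversely, the residues r modulo 33 with r³ ≡ 26 (mod 33) are exactly {5}, and each is ≡ 5 (mod 11).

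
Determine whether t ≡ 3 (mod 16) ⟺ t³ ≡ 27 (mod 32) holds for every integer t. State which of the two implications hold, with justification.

(⇒) fails; (⇐) holds.

Forward direction. This fails: take t = 19. Then 19 ≡ 3 (mod 16), but 19³ = 6859 ≡ 11 (mod 32), not 27.

Converse. The residues r modulo 32 with r³ ≡ 27 (mod 32) are exactly {3}, and each is ≡ 3 (mod 16).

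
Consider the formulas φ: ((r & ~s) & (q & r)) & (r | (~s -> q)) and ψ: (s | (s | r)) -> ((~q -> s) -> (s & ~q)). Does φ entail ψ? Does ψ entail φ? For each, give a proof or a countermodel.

[⇒] This fails. Under s = F, r = T, q = T, the left side is true but the right side is false.

[⇐] This fails. Under s = F, r = F, q = F, the left side is false but the right side is true.

Neither implication holds.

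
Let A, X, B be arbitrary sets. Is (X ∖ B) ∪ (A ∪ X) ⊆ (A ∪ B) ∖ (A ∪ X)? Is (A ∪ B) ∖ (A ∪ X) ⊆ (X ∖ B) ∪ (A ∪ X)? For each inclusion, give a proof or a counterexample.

Neither inclusion holds.

(⊆) This inclusion fails. Take A = {1}, X = ∅, B = ∅; then 1 ∈ (X ∖ B) ∪ (A ∪ X) but 1 ∉ (A ∪ B) ∖ (A ∪ X).

(⊇) This inclusion fails. Take A = ∅, X = ∅, B = {1}; then 1 ∈ (A ∪ B) ∖ (A ∪ X) but 1 ∉ (X ∖ B) ∪ (A ∪ X).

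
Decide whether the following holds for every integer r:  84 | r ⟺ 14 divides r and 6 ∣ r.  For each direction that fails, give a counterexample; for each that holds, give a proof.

(⇐) This fails: take r = 42. Both 14 ∣ 42 and 6 ∣ 42, yet 42 is not a multiple of 84 (since 42 = 0·84 + 42), so 84 ∤ 42.

(⇒) If 84 ∣ r, write r = 84q. Since 84 = 6·14, r = 14·(6q), so 14 ∣ r; and since 84 = 14·6, r = 6·(14q), so 6 ∣ r.

(⇒) holds; (⇐) fails.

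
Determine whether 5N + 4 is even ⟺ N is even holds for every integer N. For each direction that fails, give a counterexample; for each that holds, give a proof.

Both directions hold; the statement is true.

(→) Suppose 5N + 4 is even. Since 5 is odd, 5N and N have the same parity, so 5N + 4 ≡ N + 4 (mod 2). As 4 is even, 5N + 4 is even exactly when N is even. Thus N is even.

(←) Conversely, suppose N is even; write N = 2j. Then 5N + 4 = 5·(2j) + 4 = 2·5j + 4, which is even.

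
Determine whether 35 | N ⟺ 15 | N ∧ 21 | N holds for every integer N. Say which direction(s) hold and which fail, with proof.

Not equivalent: only (⇐) holds.

(⇒) This fails: take N = 35. Certainly 35 ∣ 35, but 15 ∤ 35.

(⇐) Suppose 15 ∣ N and 21 ∣ N. Any common multiple of 15 and 21 is a multiple of their lcm; here lcm(15, 21) = 15·21/gcd(15, 21) = 315/3 = 105, so 105 ∣ N. Since 35 ∣ 105, it follows that 35 ∣ N.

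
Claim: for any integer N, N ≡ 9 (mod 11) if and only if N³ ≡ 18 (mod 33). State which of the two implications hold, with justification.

(→) This fails: take N = 9. Then 9 ≡ 9 (mod 11), but 9³ = 729 ≡ 3 (mod 33), not 18.

(←) This fails: take N = 6. Then 6³ = 216 ≡ 18 (mod 33), yet 6 ≡ 6 (mod 11), not 9.

(⇒) fails and (⇐) fails.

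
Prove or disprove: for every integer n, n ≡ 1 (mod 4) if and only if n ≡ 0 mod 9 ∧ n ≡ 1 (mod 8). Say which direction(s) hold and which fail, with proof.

Only the converse holds.

[⇒] This fails: n = 1 gives 1 ≡ 1 (mod 4) but 1 ≡ 1 (mod 9), so the conjunction on the right does not hold.

[⇐] Conversely, if n ≡ 0 (mod 9) and n ≡ 1 (mod 8), then by the Chinese remainder theorem n ≡ 9 (mod 72). Since 9 ≡ 1 (mod 4) and 4 ∣ 72, we get n ≡ 1 (mod 4).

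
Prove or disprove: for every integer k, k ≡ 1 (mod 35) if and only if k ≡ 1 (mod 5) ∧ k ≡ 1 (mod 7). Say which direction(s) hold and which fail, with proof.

Converse. If k ≡ 1 (mod 5) and k ≡ 1 (mod 7), then by the Chinese remainder theorem k ≡ 1 (mod 35). This is exactly k ≡ 1 (mod 35).

Forward direction. Suppose k ≡ 1 (mod 35); write k = 35j + 1. Since 5 ∣ 35, reducing mod 5 gives k ≡ 1 (mod 5); since 7 ∣ 35, reducing mod 7 gives k ≡ 1 (mod 7).

Both directions hold; the statement is true.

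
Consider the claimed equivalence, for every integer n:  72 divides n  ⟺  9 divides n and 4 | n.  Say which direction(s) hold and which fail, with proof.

The forward direction holds; the converse fails.

(⟸) This fails: take n = 36. Both 9 ∣ 36 and 4 ∣ 36, yet 36 is not a multiple of 72 (since 36 = 0·72 + 36), so 72 ∤ 36.

(⟹) If 72 ∣ n, write n = 72q. Since 72 = 8·9, n = 9·(8q), so 9 ∣ n; and since 72 = 18·4, n = 4·(18q), so 4 ∣ n.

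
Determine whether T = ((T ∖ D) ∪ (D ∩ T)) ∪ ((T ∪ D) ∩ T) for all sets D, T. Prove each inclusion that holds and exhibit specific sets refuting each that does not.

(⊆) Let x ∈ T. Then either x ∈ T and x ∉ D; or x ∈ D ∩ T. In each case x ∈ ((T ∖ D) ∪ (D ∩ T)) ∪ ((T ∪ D) ∩ T), so T ⊆ ((T ∖ D) ∪ (D ∩ T)) ∪ ((T ∪ D) ∩ T).

(⊇) Let x ∈ ((T ∖ D) ∪ (D ∩ T)) ∪ ((T ∪ D) ∩ T). Then either x ∈ T and x ∉ D; or x ∈ D ∩ T. In each case x ∈ T, so ((T ∖ D) ∪ (D ∩ T)) ∪ ((T ∪ D) ∩ T) ⊆ T.

Both inclusions hold.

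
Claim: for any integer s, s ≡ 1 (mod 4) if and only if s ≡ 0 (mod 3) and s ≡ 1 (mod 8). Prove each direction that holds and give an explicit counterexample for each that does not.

(←) If s ≡ 0 (mod 3) and s ≡ 1 (mod 8), then by the Chinese remainder theorem s ≡ 9 (mod 24). Since 9 ≡ 1 (mod 4) and 4 ∣ 24, we get s ≡ 1 (mod 4).

(→) This fails: s = 1 gives 1 ≡ 1 (mod 4) but 1 ≡ 1 (mod 3), so the conjunction on the right does not hold.

Only the reverse direction holds.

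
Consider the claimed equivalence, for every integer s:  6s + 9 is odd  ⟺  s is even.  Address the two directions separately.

Only the converse holds.

[⇒] This fails: take s = 5. Then 6s + 9 = 39, which is odd, yet s = 5 is odd, not even.

[⇐] Suppose s is even. Since 6 is even, 6s is even for every s, so 6s + 9 has the same parity as 9, which is odd. Hence 6s + 9 is odd.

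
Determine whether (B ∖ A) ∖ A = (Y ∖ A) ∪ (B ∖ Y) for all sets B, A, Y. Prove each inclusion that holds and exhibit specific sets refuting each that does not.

The sets are not equal: only the forward inclusion holds.

(⊆) Let x ∈ (B ∖ A) ∖ A. Then either x ∈ B and x ∉ A, Y; or x ∈ B ∩ Y and x ∉ A. In each case x ∈ (Y ∖ A) ∪ (B ∖ Y), so (B ∖ A) ∖ A ⊆ (Y ∖ A) ∪ (B ∖ Y).

(⊇) This inclusion fails. Take B = {1}, A = {1}, Y = ∅; then 1 ∈ (Y ∖ A) ∪ (B ∖ Y) but 1 ∉ (B ∖ A) ∖ A.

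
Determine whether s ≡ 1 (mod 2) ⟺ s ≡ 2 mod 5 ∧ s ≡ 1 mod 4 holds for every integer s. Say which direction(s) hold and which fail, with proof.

Only the reverse direction holds.

[⇐] If s ≡ 2 (mod 5) and s ≡ 1 (mod 4), then by the Chinese remainder theorem s ≡ 17 (mod 20). Since 17 ≡ 1 (mod 2) and 2 ∣ 20, we get s ≡ 1 (mod 2).

[⇒] This fails: s = 1 gives 1 ≡ 1 (mod 2) but 1 ≡ 1 (mod 5), so the conjunction on the right does not hold.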